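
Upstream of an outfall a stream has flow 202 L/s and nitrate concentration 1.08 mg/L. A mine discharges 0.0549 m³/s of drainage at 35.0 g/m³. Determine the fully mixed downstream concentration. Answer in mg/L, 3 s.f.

8.33 mg/L

202 L/s = 0.202 m³/s.
By mass balance at complete mixing, C = (0.0549·35 + 0.202·1.08) / (0.0549 + 0.202) = 2.14/0.2569 = 8.329 mg/L.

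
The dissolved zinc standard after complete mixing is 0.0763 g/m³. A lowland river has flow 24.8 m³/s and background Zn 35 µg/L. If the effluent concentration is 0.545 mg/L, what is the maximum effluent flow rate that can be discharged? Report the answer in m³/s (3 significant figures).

35 µg/L = 0.035 mg/L.
Mass balance at complete mixing: C_std·(Q_w + Q_r) = Q_w·C_e + Q_r·C_b.
Rearranging, Q_w = Q_r·(C_std − C_b)/(C_e − C_std) = 24.8·(0.0763 − 0.035) / (0.545 − 0.0763) = 2.185 m³/s.

2.19 m³/s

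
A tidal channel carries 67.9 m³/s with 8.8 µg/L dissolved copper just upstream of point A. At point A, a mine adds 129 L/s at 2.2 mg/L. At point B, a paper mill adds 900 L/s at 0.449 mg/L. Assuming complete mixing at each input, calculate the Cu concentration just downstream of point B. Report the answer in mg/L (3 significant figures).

8.8 µg/L = 0.0088 mg/L.
129 L/s = 0.129 m³/s.
After input A: C = (67.9·0.0088 + 0.129·2.2) / 68.03 = 0.01296 mg/L.
900 L/s = 0.9 m³/s.
After input B: C = (68.03·0.01296 + 0.9·0.449) / 68.93 = 0.01865 mg/L.

0.0186 mg/L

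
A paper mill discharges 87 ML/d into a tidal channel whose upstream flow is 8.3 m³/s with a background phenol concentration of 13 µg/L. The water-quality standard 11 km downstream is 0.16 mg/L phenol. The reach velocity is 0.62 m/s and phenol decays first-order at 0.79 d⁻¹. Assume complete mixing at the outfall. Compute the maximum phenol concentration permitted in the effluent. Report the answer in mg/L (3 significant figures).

87 ML/d = 1.007 m³/s.
13 µg/L = 0.013 mg/L.
Travel time to the compliance point: t = 1.1e+04/0.62 = 1.774e+04 s = 0.2053 d; decay factor exp(−0.79·0.2053) = 0.8503.
So the concentration just after mixing may be at most 0.16/0.8503 = 0.1882 mg/L.
Mass balance: 0.1882·9.307 = 1.007·Cₑ + 8.3·0.013.
Cₑ = (1.751 − 0.1079) / 1.007 = 1.632 mg/L.

1.63 mg/L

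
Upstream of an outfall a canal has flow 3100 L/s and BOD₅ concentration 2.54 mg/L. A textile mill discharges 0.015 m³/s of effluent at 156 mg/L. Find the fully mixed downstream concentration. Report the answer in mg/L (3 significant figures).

3100 L/s = 3.1 m³/s.
Conservation of mass across the mixing zone: C = (0.015·156 + 3.1·2.54) / (0.015 + 3.1) = 10.21/3.115 = 3.279 mg/L.

3.28 mg/L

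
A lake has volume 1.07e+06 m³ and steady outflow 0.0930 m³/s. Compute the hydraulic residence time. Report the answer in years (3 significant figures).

0.365 yr

Q = 0.0930 m³/s × 3.156e+07 s/yr = 2.935e+06 m³/yr.
Hydraulic residence time τ = V/Q = 1.07e+06/2.935e+06 = 0.3646 yr.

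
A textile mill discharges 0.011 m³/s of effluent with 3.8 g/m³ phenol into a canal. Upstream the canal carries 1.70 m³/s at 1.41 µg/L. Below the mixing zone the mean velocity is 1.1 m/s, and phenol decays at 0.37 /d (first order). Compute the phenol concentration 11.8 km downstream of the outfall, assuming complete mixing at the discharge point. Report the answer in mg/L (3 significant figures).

1.41 µg/L = 0.00141 mg/L.
After complete mixing, C₀ = (0.011·3.8 + 1.7·0.00141) / 1.711 = 0.02583 mg/L.
Travel time t = 1.18e+04 m / 1.1 m/s = 1.073e+04 s = 0.1242 d.
C = 0.02583·exp(−0.37·0.1242) = 0.02583·0.9551 = 0.02467 mg/L.

0.0247 mg/L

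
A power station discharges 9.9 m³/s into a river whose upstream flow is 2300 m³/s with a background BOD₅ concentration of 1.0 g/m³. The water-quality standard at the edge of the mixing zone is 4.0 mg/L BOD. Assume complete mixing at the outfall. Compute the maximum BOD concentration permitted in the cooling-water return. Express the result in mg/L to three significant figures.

Mass balance: 4·2310 = 9.9·Cₑ + 2300·1.
Cₑ = (9240 − 2300) / 9.9 = 701 mg/L.

701 mg/L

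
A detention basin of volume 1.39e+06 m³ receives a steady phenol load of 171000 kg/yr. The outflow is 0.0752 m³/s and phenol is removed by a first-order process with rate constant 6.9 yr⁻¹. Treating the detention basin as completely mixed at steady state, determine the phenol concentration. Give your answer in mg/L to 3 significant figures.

14.3 mg/L

Outflow Q = 0.0752 m³/s × 3.156e+07 s/yr = 2.373e+06 m³/yr.
Steady-state CSTR mass balance: W = Q·C + k·V·C, so C = W/(Q + kV).
Q + kV = 2.373e+06 + 6.9·1.39e+06 = 1.196e+07 m³/yr.
C = 171000/1.196e+07 = 0.01429 kg/m³ = 14.29 mg/L.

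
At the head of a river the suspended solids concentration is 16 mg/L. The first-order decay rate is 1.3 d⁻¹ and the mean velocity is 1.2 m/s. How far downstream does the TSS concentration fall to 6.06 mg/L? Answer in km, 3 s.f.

77.4 km

From C = C₀·e^(−kt), t = ln(C₀/C)/k = ln(16/6.06)/1.3 = 0.9709/1.3 = 0.7468 d.
Distance = v·t = 1.2 m/s × 6.453e+04 s = 7.743e+04 m = 77.43 km.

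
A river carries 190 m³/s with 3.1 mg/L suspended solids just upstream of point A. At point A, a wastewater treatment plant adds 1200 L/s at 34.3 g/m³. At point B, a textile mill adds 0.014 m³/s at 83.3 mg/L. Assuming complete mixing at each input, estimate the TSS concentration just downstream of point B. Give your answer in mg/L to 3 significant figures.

1200 L/s = 1.2 m³/s.
After input A: C = (190·3.1 + 1.2·34.3) / 191.2 = 3.296 mg/L.
After input B: C = (191.2·3.296 + 0.014·83.3) / 191.2 = 3.302 mg/L.

3.30 mg/L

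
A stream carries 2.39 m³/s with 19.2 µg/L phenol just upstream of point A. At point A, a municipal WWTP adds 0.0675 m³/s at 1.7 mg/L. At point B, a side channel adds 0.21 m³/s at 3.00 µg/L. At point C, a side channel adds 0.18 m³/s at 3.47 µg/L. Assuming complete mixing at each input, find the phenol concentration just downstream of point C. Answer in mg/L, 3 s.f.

0.0569 mg/L

19.2 µg/L = 0.0192 mg/L.
After input A: C = (2.39·0.0192 + 0.0675·1.7) / 2.458 = 0.06537 mg/L.
3.00 µg/L = 0.003 mg/L.
After input B: C = (2.458·0.06537 + 0.21·0.003) / 2.667 = 0.06046 mg/L.
3.47 µg/L = 0.00347 mg/L.
After input C: C = (2.667·0.06046 + 0.18·0.00347) / 2.848 = 0.05685 mg/L.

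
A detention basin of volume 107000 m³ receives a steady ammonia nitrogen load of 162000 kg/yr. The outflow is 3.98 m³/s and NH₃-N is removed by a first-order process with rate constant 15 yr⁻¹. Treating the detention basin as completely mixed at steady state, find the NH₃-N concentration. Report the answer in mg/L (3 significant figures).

Outflow Q = 3.98 m³/s × 3.156e+07 s/yr = 1.256e+08 m³/yr.
Steady-state CSTR mass balance: W = Q·C + k·V·C, so C = W/(Q + kV).
Q + kV = 1.256e+08 + 15·107000 = 1.272e+08 m³/yr.
C = 162000/1.272e+08 = 0.001274 kg/m³ = 1.274 mg/L.

1.27 mg/L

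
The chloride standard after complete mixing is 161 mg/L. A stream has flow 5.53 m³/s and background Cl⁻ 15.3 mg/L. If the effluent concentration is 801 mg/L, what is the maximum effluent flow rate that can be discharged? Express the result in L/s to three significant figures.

Mass balance at complete mixing: C_std·(Q_w + Q_r) = Q_w·C_e + Q_r·C_b.
Rearranging, Q_w = Q_r·(C_std − C_b)/(C_e − C_std) = 5.53·(161 − 15.3) / (801 − 161) = 1.259 m³/s.
= 1259 L/s.

1260 L/s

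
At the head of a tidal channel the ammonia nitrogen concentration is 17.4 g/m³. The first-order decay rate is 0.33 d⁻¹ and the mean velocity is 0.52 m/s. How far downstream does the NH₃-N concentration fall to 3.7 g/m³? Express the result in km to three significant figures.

From C = C₀·e^(−kt), t = ln(C₀/C)/k = ln(17.4/3.7)/0.33 = 1.548/0.33 = 4.691 d.
Distance = v·t = 0.52 m/s × 4.053e+05 s = 2.108e+05 m = 210.8 km.

211 km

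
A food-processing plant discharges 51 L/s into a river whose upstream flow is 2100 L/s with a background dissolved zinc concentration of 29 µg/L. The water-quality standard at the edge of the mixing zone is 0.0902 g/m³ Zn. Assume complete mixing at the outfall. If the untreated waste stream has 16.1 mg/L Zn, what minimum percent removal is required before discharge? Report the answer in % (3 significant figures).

83.8 %

51 L/s = 0.051 m³/s.
2100 L/s = 2.1 m³/s.
29 µg/L = 0.029 mg/L.
Mass balance: 0.0902·2.151 = 0.051·Cₑ + 2.1·0.029.
Cₑ = (0.194 − 0.0609) / 0.051 = 2.61 mg/L.
Required removal = 1 − 2.61/16.1 = 83.79 %.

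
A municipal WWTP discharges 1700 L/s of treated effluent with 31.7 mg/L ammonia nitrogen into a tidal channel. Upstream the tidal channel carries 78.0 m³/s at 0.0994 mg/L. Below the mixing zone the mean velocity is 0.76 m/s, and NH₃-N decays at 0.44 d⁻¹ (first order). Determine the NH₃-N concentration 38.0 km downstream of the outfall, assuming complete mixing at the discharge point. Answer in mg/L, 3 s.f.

1700 L/s = 1.7 m³/s.
After complete mixing, C₀ = (1.7·31.7 + 78·0.0994) / 79.7 = 0.7734 mg/L.
Travel time t = 3.8e+04 m / 0.76 m/s = 5e+04 s = 0.5787 d.
C = 0.7734·exp(−0.44·0.5787) = 0.7734·0.7752 = 0.5996 mg/L.

0.600 mg/L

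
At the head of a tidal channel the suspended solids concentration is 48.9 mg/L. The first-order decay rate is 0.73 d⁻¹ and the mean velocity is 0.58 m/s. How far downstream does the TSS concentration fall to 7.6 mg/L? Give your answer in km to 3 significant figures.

From C = C₀·e^(−kt), t = ln(C₀/C)/k = ln(48.9/7.6)/0.73 = 1.862/0.73 = 2.55 d.
Distance = v·t = 0.58 m/s × 2.203e+05 s = 1.278e+05 m = 127.8 km.

128 km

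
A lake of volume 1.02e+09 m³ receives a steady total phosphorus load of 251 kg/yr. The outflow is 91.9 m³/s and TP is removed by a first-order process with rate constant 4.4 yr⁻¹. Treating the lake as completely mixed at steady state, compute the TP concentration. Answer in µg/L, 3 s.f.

Outflow Q = 91.9 m³/s × 3.156e+07 s/yr = 2.9e+09 m³/yr.
Steady-state CSTR mass balance: W = Q·C + k·V·C, so C = W/(Q + kV).
Q + kV = 2.9e+09 + 4.4·1.02e+09 = 7.388e+09 m³/yr.
C = 251/7.388e+09 = 3.397e-08 kg/m³ = 3.397e-05 mg/L = 0.03397 µg/L.

0.0340 µg/L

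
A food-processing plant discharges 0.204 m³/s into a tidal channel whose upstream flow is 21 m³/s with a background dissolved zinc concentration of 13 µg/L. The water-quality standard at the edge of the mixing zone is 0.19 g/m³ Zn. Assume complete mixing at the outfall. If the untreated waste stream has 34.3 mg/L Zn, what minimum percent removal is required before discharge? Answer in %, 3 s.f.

13 µg/L = 0.013 mg/L.
Mass balance: 0.19·21.2 = 0.204·Cₑ + 21·0.013.
Cₑ = (4.029 − 0.273) / 0.204 = 18.41 mg/L.
Required removal = 1 − 18.41/34.3 = 46.32 %.

46.3 %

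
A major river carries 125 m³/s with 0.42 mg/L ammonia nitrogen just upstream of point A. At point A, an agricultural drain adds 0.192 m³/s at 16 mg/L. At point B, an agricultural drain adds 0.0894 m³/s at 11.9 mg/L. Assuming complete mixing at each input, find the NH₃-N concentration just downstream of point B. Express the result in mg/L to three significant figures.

After input A: C = (125·0.42 + 0.192·16) / 125.2 = 0.4439 mg/L.
After input B: C = (125.2·0.4439 + 0.0894·11.9) / 125.3 = 0.4521 mg/L.

0.452 mg/L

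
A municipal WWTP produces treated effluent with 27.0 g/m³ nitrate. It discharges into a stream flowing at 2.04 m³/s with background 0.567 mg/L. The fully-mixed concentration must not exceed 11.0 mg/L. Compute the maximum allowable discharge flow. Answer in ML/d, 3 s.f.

Mass balance at complete mixing: C_std·(Q_w + Q_r) = Q_w·C_e + Q_r·C_b.
Rearranging, Q_w = Q_r·(C_std − C_b)/(C_e − C_std) = 2.04·(11 − 0.567) / (27 − 11) = 1.33 m³/s.
= 114.9 ML/d.

115 ML/d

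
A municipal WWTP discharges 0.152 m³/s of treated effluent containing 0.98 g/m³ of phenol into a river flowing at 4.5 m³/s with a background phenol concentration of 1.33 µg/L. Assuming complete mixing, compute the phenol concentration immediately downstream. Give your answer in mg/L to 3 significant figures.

0.0333 mg/L

1.33 µg/L = 0.00133 mg/L.
By mass balance at complete mixing, C = (0.152·0.98 + 4.5·0.00133) / (0.152 + 4.5) = 0.1549/4.652 = 0.03331 mg/L.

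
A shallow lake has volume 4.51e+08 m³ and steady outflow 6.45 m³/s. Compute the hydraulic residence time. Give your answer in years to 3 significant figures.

Q = 6.45 m³/s × 3.156e+07 s/yr = 2.035e+08 m³/yr.
Hydraulic residence time τ = V/Q = 4.51e+08/2.035e+08 = 2.216 yr.

2.22 yr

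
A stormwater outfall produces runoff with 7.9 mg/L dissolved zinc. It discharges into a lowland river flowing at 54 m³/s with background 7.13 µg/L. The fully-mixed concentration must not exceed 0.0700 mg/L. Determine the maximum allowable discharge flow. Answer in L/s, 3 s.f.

7.13 µg/L = 0.00713 mg/L.
Mass balance at complete mixing: C_std·(Q_w + Q_r) = Q_w·C_e + Q_r·C_b.
Rearranging, Q_w = Q_r·(C_std − C_b)/(C_e − C_std) = 54·(0.07 − 0.00713) / (7.9 − 0.07) = 0.4336 m³/s.
= 433.6 L/s.

434 L/s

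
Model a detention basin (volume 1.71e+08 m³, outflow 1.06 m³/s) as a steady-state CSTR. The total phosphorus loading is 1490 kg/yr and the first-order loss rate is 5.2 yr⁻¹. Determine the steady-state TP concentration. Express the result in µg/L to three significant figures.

1.61 µg/L

Outflow Q = 1.06 m³/s × 3.156e+07 s/yr = 3.345e+07 m³/yr.
Steady-state CSTR mass balance: W = Q·C + k·V·C, so C = W/(Q + kV).
Q + kV = 3.345e+07 + 5.2·1.71e+08 = 9.227e+08 m³/yr.
C = 1490/9.227e+08 = 1.615e-06 kg/m³ = 0.001615 mg/L = 1.615 µg/L.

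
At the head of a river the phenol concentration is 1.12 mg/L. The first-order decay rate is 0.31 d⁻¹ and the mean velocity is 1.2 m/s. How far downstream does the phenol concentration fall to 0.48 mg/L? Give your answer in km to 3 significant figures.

From C = C₀·e^(−kt), t = ln(C₀/C)/k = ln(1.12/0.48)/0.31 = 0.8473/0.31 = 2.733 d.
Distance = v·t = 1.2 m/s × 2.362e+05 s = 2.834e+05 m = 283.4 km.

283 km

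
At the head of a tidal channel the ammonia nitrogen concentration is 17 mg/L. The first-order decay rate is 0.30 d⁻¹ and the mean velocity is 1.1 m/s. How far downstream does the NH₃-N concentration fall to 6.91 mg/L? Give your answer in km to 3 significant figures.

From C = C₀·e^(−kt), t = ln(C₀/C)/k = ln(17/6.91)/0.30 = 0.9002/0.30 = 3.001 d.
Distance = v·t = 1.1 m/s × 2.593e+05 s = 2.852e+05 m = 285.2 km.

285 km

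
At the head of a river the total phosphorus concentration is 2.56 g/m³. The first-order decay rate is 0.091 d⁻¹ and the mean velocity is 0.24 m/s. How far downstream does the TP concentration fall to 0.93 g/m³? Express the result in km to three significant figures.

231 km

From C = C₀·e^(−kt), t = ln(C₀/C)/k = ln(2.56/0.93)/0.091 = 1.013/0.091 = 11.13 d.
Distance = v·t = 0.24 m/s × 9.614e+05 s = 2.307e+05 m = 230.7 km.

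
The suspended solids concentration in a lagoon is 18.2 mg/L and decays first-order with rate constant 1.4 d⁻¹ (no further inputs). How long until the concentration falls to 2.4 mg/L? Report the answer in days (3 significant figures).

t = ln(C₀/C)/k = ln(18.2/2.4)/1.4 = 2.026/1.4 = 1.447 d.

1.45 d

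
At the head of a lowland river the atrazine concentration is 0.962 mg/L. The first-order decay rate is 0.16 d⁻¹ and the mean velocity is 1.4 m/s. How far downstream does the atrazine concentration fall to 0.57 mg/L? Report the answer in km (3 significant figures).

From C = C₀·e^(−kt), t = ln(C₀/C)/k = ln(0.962/0.57)/0.16 = 0.5234/0.16 = 3.271 d.
Distance = v·t = 1.4 m/s × 2.826e+05 s = 3.957e+05 m = 395.7 km.

396 km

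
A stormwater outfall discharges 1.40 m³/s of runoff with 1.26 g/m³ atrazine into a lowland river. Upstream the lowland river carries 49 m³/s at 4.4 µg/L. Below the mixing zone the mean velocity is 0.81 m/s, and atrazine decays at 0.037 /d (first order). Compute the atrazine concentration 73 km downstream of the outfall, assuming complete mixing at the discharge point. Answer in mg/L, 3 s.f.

0.0378 mg/L

4.4 µg/L = 0.0044 mg/L.
After complete mixing, C₀ = (1.4·1.26 + 49·0.0044) / 50.4 = 0.03928 mg/L.
Travel time t = 7.3e+04 m / 0.81 m/s = 9.012e+04 s = 1.043 d.
C = 0.03928·exp(−0.037·1.043) = 0.03928·0.9621 = 0.03779 mg/L.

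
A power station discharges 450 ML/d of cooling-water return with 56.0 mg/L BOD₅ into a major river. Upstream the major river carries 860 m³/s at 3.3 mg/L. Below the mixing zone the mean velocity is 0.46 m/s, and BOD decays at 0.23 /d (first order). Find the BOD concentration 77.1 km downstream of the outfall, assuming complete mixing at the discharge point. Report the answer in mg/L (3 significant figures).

450 ML/d = 5.208 m³/s.
After complete mixing, C₀ = (5.208·56 + 860·3.3) / 865.2 = 3.617 mg/L.
Travel time t = 7.71e+04 m / 0.46 m/s = 1.676e+05 s = 1.94 d.
C = 3.617·exp(−0.23·1.94) = 3.617·0.6401 = 2.315 mg/L.

2.32 mg/L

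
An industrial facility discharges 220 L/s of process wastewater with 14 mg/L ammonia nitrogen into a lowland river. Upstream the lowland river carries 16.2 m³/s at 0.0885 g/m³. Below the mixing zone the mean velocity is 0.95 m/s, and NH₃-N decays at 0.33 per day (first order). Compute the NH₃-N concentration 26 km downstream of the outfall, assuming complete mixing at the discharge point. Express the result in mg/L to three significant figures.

220 L/s = 0.22 m³/s.
After complete mixing, C₀ = (0.22·14 + 16.2·0.0885) / 16.42 = 0.2749 mg/L.
Travel time t = 2.6e+04 m / 0.95 m/s = 2.737e+04 s = 0.3168 d.
C = 0.2749·exp(−0.33·0.3168) = 0.2749·0.9007 = 0.2476 mg/L.

0.248 mg/L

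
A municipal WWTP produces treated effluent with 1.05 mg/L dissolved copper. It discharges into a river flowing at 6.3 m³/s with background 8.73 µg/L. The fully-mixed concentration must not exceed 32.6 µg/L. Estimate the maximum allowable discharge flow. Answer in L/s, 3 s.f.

8.73 µg/L = 0.00873 mg/L.
32.6 µg/L = 0.0326 mg/L.
Mass balance at complete mixing: C_std·(Q_w + Q_r) = Q_w·C_e + Q_r·C_b.
Rearranging, Q_w = Q_r·(C_std − C_b)/(C_e − C_std) = 6.3·(0.0326 − 0.00873) / (1.05 − 0.0326) = 0.1478 m³/s.
= 147.8 L/s.

148 L/s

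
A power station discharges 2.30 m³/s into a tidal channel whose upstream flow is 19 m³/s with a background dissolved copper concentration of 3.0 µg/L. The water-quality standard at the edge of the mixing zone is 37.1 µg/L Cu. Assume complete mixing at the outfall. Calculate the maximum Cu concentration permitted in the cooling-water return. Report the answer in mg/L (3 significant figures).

0.319 mg/L

3.0 µg/L = 0.003 mg/L.
37.1 µg/L = 0.0371 mg/L.
Mass balance: 0.0371·21.3 = 2.3·Cₑ + 19·0.003.
Cₑ = (0.7902 − 0.057) / 2.3 = 0.3188 mg/L.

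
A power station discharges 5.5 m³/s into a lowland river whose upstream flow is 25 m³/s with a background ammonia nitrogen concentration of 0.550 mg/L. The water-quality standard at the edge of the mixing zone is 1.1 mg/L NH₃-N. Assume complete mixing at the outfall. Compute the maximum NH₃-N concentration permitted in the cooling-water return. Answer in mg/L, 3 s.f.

3.60 mg/L

Mass balance: 1.1·30.5 = 5.5·Cₑ + 25·0.55.
Cₑ = (33.55 − 13.75) / 5.5 = 3.6 mg/L.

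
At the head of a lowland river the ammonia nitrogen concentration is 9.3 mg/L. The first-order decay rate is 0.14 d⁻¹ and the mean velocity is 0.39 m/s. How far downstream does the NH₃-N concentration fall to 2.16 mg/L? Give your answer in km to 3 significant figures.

From C = C₀·e^(−kt), t = ln(C₀/C)/k = ln(9.3/2.16)/0.14 = 1.46/0.14 = 10.43 d.
Distance = v·t = 0.39 m/s × 9.01e+05 s = 3.514e+05 m = 351.4 km.

351 km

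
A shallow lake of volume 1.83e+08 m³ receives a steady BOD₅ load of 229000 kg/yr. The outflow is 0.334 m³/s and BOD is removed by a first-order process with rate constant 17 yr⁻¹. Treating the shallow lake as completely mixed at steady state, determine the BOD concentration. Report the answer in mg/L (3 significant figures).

Outflow Q = 0.334 m³/s × 3.156e+07 s/yr = 1.054e+07 m³/yr.
Steady-state CSTR mass balance: W = Q·C + k·V·C, so C = W/(Q + kV).
Q + kV = 1.054e+07 + 17·1.83e+08 = 3.122e+09 m³/yr.
C = 229000/3.122e+09 = 7.336e-05 kg/m³ = 0.07336 mg/L.

0.0734 mg/L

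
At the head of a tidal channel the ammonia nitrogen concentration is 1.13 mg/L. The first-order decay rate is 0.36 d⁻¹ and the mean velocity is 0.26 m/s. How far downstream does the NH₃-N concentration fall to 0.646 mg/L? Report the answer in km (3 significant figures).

34.9 km

From C = C₀·e^(−kt), t = ln(C₀/C)/k = ln(1.13/0.646)/0.36 = 0.5592/0.36 = 1.553 d.
Distance = v·t = 0.26 m/s × 1.342e+05 s = 3.489e+04 m = 34.89 km.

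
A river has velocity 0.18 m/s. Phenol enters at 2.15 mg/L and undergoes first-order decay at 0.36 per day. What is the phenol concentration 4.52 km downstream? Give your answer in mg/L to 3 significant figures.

Travel time t = 4.52 km / 0.18 m/s = 4520/0.18 = 2.511e+04 s = 0.2906 d.
First-order decay: C = 2.15·exp(−0.36·0.2906) = 2.15·0.9007 = 1.936 mg/L.

1.94 mg/L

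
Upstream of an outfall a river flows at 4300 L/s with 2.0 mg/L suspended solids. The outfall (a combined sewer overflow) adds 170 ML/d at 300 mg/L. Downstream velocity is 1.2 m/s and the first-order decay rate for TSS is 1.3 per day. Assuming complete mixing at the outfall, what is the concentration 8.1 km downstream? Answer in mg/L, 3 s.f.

170 ML/d = 1.968 m³/s.
4300 L/s = 4.3 m³/s.
After complete mixing, C₀ = (1.968·300 + 4.3·2) / 6.268 = 95.55 mg/L.
Travel time t = 8100 m / 1.2 m/s = 6750 s = 0.07812 d.
C = 95.55·exp(−1.3·0.07812) = 95.55·0.9034 = 86.32 mg/L.

86.3 mg/L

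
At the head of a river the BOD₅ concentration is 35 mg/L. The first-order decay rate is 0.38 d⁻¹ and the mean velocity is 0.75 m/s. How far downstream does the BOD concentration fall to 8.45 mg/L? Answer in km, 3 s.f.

From C = C₀·e^(−kt), t = ln(C₀/C)/k = ln(35/8.45)/0.38 = 1.421/0.38 = 3.74 d.
Distance = v·t = 0.75 m/s × 3.231e+05 s = 2.423e+05 m = 242.3 km.

242 km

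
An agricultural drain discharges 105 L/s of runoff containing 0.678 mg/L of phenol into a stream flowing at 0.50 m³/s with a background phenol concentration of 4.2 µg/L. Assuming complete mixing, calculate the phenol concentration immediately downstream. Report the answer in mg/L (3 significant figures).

105 L/s = 0.105 m³/s.
4.2 µg/L = 0.0042 mg/L.
By mass balance at complete mixing, C = (0.105·0.678 + 0.5·0.0042) / (0.105 + 0.5) = 0.07329/0.605 = 0.1211 mg/L.

0.121 mg/L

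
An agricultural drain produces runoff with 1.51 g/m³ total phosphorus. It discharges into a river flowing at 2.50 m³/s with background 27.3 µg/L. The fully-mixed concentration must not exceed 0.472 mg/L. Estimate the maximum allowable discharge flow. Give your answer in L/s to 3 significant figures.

27.3 µg/L = 0.0273 mg/L.
Mass balance at complete mixing: C_std·(Q_w + Q_r) = Q_w·C_e + Q_r·C_b.
Rearranging, Q_w = Q_r·(C_std − C_b)/(C_e − C_std) = 2.50·(0.472 − 0.0273) / (1.51 − 0.472) = 1.071 m³/s.
= 1071 L/s.

1070 L/s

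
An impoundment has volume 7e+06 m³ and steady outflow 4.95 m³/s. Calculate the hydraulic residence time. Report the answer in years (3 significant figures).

0.0448 yr

Q = 4.95 m³/s × 3.156e+07 s/yr = 1.562e+08 m³/yr.
Hydraulic residence time τ = V/Q = 7e+06/1.562e+08 = 0.04481 yr.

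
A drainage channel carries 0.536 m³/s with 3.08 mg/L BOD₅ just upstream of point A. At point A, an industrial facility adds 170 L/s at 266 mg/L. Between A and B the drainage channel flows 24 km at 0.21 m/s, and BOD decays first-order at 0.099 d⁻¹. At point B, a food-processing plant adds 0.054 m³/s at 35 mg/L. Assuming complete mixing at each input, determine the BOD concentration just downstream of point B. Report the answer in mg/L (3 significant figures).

170 L/s = 0.17 m³/s.
After input A: C = (0.536·3.08 + 0.17·266) / 0.706 = 66.39 mg/L.
Over the 24 km reach to input B (t = 1.143e+05 s = 1.323 d), decay gives C = 66.39·exp(−0.099·1.323) = 58.24 mg/L.
After input B: C = (0.706·58.24 + 0.054·35) / 0.76 = 56.59 mg/L.

56.6 mg/L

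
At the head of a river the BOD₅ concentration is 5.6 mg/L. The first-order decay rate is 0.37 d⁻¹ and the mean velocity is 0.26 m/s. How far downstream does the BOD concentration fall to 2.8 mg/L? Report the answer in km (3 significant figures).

42.1 km

From C = C₀·e^(−kt), t = ln(C₀/C)/k = ln(5.6/2.8)/0.37 = 0.6931/0.37 = 1.873 d.
Distance = v·t = 0.26 m/s × 1.619e+05 s = 4.208e+04 m = 42.08 km.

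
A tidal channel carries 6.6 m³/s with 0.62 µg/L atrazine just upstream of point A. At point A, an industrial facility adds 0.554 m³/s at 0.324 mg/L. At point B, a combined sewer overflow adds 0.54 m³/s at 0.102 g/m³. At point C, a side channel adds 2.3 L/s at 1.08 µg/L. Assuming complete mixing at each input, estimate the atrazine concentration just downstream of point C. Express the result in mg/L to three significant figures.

0.0310 mg/L

0.62 µg/L = 0.00062 mg/L.
After input A: C = (6.6·0.00062 + 0.554·0.324) / 7.154 = 0.02566 mg/L.
After input B: C = (7.154·0.02566 + 0.54·0.102) / 7.694 = 0.03102 mg/L.
2.3 L/s = 0.0023 m³/s.
1.08 µg/L = 0.00108 mg/L.
After input C: C = (7.694·0.03102 + 0.0023·0.00108) / 7.696 = 0.03101 mg/L.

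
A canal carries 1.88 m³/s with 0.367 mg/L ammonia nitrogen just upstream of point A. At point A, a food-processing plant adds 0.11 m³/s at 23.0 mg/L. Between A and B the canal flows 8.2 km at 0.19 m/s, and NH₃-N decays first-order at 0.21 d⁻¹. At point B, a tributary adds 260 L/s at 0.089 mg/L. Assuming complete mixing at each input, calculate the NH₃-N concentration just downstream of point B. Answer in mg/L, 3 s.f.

After input A: C = (1.88·0.367 + 0.11·23) / 1.99 = 1.618 mg/L.
Over the 8.2 km reach to input B (t = 4.316e+04 s = 0.4995 d), decay gives C = 1.618·exp(−0.21·0.4995) = 1.457 mg/L.
260 L/s = 0.26 m³/s.
After input B: C = (1.99·1.457 + 0.26·0.089) / 2.25 = 1.299 mg/L.

1.30 mg/L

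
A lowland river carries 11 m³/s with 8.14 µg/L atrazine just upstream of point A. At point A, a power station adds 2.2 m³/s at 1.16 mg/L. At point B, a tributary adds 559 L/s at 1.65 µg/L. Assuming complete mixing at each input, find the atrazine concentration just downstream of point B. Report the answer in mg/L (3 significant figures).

8.14 µg/L = 0.00814 mg/L.
After input A: C = (11·0.00814 + 2.2·1.16) / 13.2 = 0.2001 mg/L.
559 L/s = 0.559 m³/s.
1.65 µg/L = 0.00165 mg/L.
After input B: C = (13.2·0.2001 + 0.559·0.00165) / 13.76 = 0.1921 mg/L.

0.192 mg/L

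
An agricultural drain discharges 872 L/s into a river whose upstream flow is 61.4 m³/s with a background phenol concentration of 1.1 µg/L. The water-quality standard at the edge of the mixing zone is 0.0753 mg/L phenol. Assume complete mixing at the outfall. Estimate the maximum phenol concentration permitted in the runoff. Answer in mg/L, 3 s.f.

872 L/s = 0.872 m³/s.
1.1 µg/L = 0.0011 mg/L.
Mass balance: 0.0753·62.27 = 0.872·Cₑ + 61.4·0.0011.
Cₑ = (4.689 − 0.06754) / 0.872 = 5.3 mg/L.

5.30 mg/L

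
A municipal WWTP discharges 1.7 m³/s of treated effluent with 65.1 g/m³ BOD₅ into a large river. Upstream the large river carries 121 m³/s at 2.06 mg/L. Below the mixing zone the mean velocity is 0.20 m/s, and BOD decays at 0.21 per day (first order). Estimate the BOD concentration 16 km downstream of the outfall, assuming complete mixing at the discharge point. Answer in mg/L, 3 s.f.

After complete mixing, C₀ = (1.7·65.1 + 121·2.06) / 122.7 = 2.933 mg/L.
Travel time t = 1.6e+04 m / 0.20 m/s = 8e+04 s = 0.9259 d.
C = 2.933·exp(−0.21·0.9259) = 2.933·0.8233 = 2.415 mg/L.

2.42 mg/L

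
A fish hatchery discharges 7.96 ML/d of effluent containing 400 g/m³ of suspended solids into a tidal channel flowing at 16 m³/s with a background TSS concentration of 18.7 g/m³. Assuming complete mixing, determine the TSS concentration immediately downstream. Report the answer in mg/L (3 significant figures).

7.96 ML/d = 0.09213 m³/s.
Conservation of mass across the mixing zone: C = (0.09213·400 + 16·18.7) / (0.09213 + 16) = 336.1/16.09 = 20.88 mg/L.

20.9 mg/L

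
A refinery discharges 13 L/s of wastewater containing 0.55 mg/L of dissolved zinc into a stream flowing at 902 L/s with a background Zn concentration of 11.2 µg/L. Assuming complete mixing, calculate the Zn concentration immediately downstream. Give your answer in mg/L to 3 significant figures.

13 L/s = 0.013 m³/s.
902 L/s = 0.902 m³/s.
11.2 µg/L = 0.0112 mg/L.
Conservation of mass across the mixing zone: C = (0.013·0.55 + 0.902·0.0112) / (0.013 + 0.902) = 0.01725/0.915 = 0.01886 mg/L.

0.0189 mg/L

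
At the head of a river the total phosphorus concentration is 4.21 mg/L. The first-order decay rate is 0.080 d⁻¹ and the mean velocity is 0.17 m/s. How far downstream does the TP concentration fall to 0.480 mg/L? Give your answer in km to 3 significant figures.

From C = C₀·e^(−kt), t = ln(C₀/C)/k = ln(4.21/0.480)/0.080 = 2.171/0.080 = 27.14 d.
Distance = v·t = 0.17 m/s × 2.345e+06 s = 3.987e+05 m = 398.7 km.

399 km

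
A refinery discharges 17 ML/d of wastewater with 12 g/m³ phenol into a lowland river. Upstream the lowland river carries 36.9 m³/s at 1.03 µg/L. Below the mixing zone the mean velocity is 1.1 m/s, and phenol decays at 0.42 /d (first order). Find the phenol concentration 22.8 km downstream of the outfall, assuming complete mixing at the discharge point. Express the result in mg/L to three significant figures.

17 ML/d = 0.1968 m³/s.
1.03 µg/L = 0.00103 mg/L.
After complete mixing, C₀ = (0.1968·12 + 36.9·0.00103) / 37.1 = 0.06467 mg/L.
Travel time t = 2.28e+04 m / 1.1 m/s = 2.073e+04 s = 0.2399 d.
C = 0.06467·exp(−0.42·0.2399) = 0.06467·0.9042 = 0.05847 mg/L.

0.0585 mg/L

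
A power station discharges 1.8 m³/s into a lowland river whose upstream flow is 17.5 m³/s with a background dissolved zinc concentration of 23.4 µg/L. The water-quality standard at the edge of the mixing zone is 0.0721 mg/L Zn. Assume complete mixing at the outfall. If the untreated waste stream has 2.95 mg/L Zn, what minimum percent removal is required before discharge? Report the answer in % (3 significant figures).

23.4 µg/L = 0.0234 mg/L.
Mass balance: 0.0721·19.3 = 1.8·Cₑ + 17.5·0.0234.
Cₑ = (1.392 − 0.4095) / 1.8 = 0.5456 mg/L.
Required removal = 1 − 0.5456/2.95 = 81.51 %.

81.5 %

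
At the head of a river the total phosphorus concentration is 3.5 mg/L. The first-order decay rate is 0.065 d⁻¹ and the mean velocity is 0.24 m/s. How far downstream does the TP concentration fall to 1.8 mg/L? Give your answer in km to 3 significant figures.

212 km

From C = C₀·e^(−kt), t = ln(C₀/C)/k = ln(3.5/1.8)/0.065 = 0.665/0.065 = 10.23 d.
Distance = v·t = 0.24 m/s × 8.839e+05 s = 2.121e+05 m = 212.1 km.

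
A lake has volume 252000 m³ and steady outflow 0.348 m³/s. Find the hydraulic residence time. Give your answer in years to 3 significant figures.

Q = 0.348 m³/s × 3.156e+07 s/yr = 1.098e+07 m³/yr.
Hydraulic residence time τ = V/Q = 252000/1.098e+07 = 0.02295 yr.

0.0229 yr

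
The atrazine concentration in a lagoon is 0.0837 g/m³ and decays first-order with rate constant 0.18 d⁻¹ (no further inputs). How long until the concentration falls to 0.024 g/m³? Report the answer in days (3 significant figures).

t = ln(C₀/C)/k = ln(0.0837/0.024)/0.18 = 1.249/0.18 = 6.94 d.

6.94 d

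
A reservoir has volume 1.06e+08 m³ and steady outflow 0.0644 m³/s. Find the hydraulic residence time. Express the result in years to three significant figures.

Q = 0.0644 m³/s × 3.156e+07 s/yr = 2.032e+06 m³/yr.
Hydraulic residence time τ = V/Q = 1.06e+08/2.032e+06 = 52.16 yr.

52.2 yr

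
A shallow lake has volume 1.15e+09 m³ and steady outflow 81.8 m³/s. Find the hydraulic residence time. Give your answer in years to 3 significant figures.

Q = 81.8 m³/s × 3.156e+07 s/yr = 2.581e+09 m³/yr.
Hydraulic residence time τ = V/Q = 1.15e+09/2.581e+09 = 0.4455 yr.

0.445 yr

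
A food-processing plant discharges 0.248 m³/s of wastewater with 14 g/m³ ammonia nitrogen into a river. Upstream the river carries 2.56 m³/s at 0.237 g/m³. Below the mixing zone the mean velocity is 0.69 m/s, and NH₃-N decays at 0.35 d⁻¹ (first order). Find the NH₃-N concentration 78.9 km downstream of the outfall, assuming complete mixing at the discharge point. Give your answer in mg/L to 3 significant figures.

0.914 mg/L

After complete mixing, C₀ = (0.248·14 + 2.56·0.237) / 2.808 = 1.453 mg/L.
Travel time t = 7.89e+04 m / 0.69 m/s = 1.143e+05 s = 1.323 d.
C = 1.453·exp(−0.35·1.323) = 1.453·0.6293 = 0.914 mg/L.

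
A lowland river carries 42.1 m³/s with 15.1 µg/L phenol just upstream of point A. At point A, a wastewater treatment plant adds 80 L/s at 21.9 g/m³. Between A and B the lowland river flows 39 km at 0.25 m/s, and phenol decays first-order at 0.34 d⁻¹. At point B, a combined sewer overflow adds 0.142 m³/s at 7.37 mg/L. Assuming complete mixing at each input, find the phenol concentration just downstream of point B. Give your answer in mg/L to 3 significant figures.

0.0553 mg/L

15.1 µg/L = 0.0151 mg/L.
80 L/s = 0.08 m³/s.
After input A: C = (42.1·0.0151 + 0.08·21.9) / 42.18 = 0.05661 mg/L.
Over the 39 km reach to input B (t = 1.56e+05 s = 1.806 d), decay gives C = 0.05661·exp(−0.34·1.806) = 0.03064 mg/L.
After input B: C = (42.18·0.03064 + 0.142·7.37) / 42.32 = 0.05526 mg/L.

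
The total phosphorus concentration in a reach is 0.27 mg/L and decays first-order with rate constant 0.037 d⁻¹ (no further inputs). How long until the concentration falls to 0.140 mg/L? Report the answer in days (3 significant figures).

17.8 d

t = ln(C₀/C)/k = ln(0.27/0.140)/0.037 = 0.6568/0.037 = 17.75 d.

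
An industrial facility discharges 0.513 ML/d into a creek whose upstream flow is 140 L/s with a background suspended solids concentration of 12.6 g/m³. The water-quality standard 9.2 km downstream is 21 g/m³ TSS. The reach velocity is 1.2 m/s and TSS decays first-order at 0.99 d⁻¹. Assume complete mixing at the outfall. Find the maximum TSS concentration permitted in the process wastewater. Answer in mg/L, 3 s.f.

0.513 ML/d = 0.005938 m³/s.
140 L/s = 0.14 m³/s.
Travel time to the compliance point: t = 9200/1.2 = 7667 s = 0.08873 d; decay factor exp(−0.99·0.08873) = 0.9159.
So the concentration just after mixing may be at most 21/0.9159 = 22.93 mg/L.
Mass balance: 22.93·0.1459 = 0.005938·Cₑ + 0.14·12.6.
Cₑ = (3.346 − 1.764) / 0.005938 = 266.5 mg/L.

266 mg/L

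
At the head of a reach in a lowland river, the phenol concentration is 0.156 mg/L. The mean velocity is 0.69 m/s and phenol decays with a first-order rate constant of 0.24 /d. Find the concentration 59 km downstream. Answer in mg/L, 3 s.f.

0.123 mg/L

Travel time t = 59 km / 0.69 m/s = 5.9e+04/0.69 = 8.551e+04 s = 0.9897 d.
First-order decay: C = 0.156·exp(−0.24·0.9897) = 0.156·0.7886 = 0.123 mg/L.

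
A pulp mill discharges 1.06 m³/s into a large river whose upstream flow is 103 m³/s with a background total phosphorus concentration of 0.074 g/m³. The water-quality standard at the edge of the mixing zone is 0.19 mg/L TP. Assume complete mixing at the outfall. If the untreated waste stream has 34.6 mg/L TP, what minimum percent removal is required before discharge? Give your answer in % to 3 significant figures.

66.9 %

Mass balance: 0.19·104.1 = 1.06·Cₑ + 103·0.074.
Cₑ = (19.77 − 7.622) / 1.06 = 11.46 mg/L.
Required removal = 1 − 11.46/34.6 = 66.87 %.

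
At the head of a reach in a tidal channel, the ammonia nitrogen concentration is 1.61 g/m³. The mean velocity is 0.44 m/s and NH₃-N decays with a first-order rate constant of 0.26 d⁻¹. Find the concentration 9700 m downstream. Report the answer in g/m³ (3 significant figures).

Travel time t = 9700 m / 0.44 m/s = 9700/0.44 = 2.205e+04 s = 0.2552 d.
First-order decay: C = 1.61·exp(−0.26·0.2552) = 1.61·0.9358 = 1.507 g/m³.

1.51 g/m³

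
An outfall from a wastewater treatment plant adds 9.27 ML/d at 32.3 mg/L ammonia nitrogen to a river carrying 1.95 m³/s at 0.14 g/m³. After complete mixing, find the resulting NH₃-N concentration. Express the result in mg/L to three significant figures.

1.82 mg/L

9.27 ML/d = 0.1073 m³/s.
Flow-weighted mixing gives C = (0.1073·32.3 + 1.95·0.14) / (0.1073 + 1.95) = 3.739/2.057 = 1.817 mg/L.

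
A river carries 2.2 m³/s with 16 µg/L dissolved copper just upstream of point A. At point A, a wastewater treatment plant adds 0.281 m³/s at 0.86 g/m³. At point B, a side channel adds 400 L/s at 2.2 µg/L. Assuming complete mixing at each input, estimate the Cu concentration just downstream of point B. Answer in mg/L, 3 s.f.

16 µg/L = 0.016 mg/L.
After input A: C = (2.2·0.016 + 0.281·0.86) / 2.481 = 0.1116 mg/L.
400 L/s = 0.4 m³/s.
2.2 µg/L = 0.0022 mg/L.
After input B: C = (2.481·0.1116 + 0.4·0.0022) / 2.881 = 0.0964 mg/L.

0.0964 mg/L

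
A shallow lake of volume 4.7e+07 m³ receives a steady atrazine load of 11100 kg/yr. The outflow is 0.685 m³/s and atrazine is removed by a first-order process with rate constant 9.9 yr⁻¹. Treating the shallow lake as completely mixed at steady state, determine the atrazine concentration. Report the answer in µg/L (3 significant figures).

Outflow Q = 0.685 m³/s × 3.156e+07 s/yr = 2.162e+07 m³/yr.
Steady-state CSTR mass balance: W = Q·C + k·V·C, so C = W/(Q + kV).
Q + kV = 2.162e+07 + 9.9·4.7e+07 = 4.869e+08 m³/yr.
C = 11100/4.869e+08 = 2.28e-05 kg/m³ = 0.0228 mg/L = 22.8 µg/L.

22.8 µg/L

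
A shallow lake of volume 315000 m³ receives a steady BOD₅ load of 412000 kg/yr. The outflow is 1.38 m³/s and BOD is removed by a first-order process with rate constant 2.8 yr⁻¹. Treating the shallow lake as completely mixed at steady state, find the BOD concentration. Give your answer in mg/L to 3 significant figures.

9.27 mg/L

Outflow Q = 1.38 m³/s × 3.156e+07 s/yr = 4.355e+07 m³/yr.
Steady-state CSTR mass balance: W = Q·C + k·V·C, so C = W/(Q + kV).
Q + kV = 4.355e+07 + 2.8·315000 = 4.443e+07 m³/yr.
C = 412000/4.443e+07 = 0.009273 kg/m³ = 9.273 mg/L.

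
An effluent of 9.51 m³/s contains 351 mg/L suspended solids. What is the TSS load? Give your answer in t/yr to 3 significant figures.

105000 t/yr

Mass flux = Q·C = 9.51 m³/s × 351 g/m³ = 3338 g/s.
= 3338 g/s × 31.56 = 1.053e+05 t/yr.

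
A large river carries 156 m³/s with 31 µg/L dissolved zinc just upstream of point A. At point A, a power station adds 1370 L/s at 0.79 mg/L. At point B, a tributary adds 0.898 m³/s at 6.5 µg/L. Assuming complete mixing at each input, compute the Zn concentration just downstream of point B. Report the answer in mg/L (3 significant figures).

31 µg/L = 0.031 mg/L.
1370 L/s = 1.37 m³/s.
After input A: C = (156·0.031 + 1.37·0.79) / 157.4 = 0.03761 mg/L.
6.5 µg/L = 0.0065 mg/L.
After input B: C = (157.4·0.03761 + 0.898·0.0065) / 158.3 = 0.03743 mg/L.

0.0374 mg/L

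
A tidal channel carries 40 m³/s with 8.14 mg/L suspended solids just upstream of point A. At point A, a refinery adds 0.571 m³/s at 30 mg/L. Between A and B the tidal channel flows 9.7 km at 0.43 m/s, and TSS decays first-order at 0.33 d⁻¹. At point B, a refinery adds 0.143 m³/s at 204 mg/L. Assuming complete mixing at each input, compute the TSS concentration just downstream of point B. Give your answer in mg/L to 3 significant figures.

8.44 mg/L

After input A: C = (40·8.14 + 0.571·30) / 40.57 = 8.448 mg/L.
Over the 9.7 km reach to input B (t = 2.256e+04 s = 0.2611 d), decay gives C = 8.448·exp(−0.33·0.2611) = 7.75 mg/L.
After input B: C = (40.57·7.75 + 0.143·204) / 40.71 = 8.44 mg/L.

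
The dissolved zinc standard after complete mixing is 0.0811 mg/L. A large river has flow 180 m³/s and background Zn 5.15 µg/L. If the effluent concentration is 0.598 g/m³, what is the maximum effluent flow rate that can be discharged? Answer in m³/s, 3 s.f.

26.4 m³/s

5.15 µg/L = 0.00515 mg/L.
Mass balance at complete mixing: C_std·(Q_w + Q_r) = Q_w·C_e + Q_r·C_b.
Rearranging, Q_w = Q_r·(C_std − C_b)/(C_e − C_std) = 180·(0.0811 − 0.00515) / (0.598 − 0.0811) = 26.45 m³/s.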